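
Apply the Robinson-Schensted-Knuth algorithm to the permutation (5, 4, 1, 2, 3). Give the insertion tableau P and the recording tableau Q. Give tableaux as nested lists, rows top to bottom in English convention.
Insert each entry of the permutation into P by Schensted row insertion, recording in Q the position of each new cell.

Insert 5: appended to row 1. P = [[5]], Q = [[1]].
Insert 4: 4 bumps 5 from row 1; 5 starts row 2. P = [[4], [5]], Q = [[1], [2]].
Insert 1: 1 bumps 4 from row 1; 4 bumps 5 from row 2; 5 starts row 3. P = [[1], [4], [5]], Q = [[1], [2], [3]].
Insert 2: appended to row 1. P = [[1, 2], [4], [5]], Q = [[1, 4], [2], [3]].
Insert 3: appended to row 1. P = [[1, 2, 3], [4], [5]], Q = [[1, 4, 5], [2], [3]].

So P = [[1, 2, 3], [4], [5]], Q = [[1, 4, 5], [2], [3]].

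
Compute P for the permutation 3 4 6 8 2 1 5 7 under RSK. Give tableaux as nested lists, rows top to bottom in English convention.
P = [[1, 4, 5, 7], [2, 6, 8], [3]]

Insert 3: appended to row 1. P = [[3]].
Insert 4: appended to row 1. P = [[3, 4]].
Insert 6: appended to row 1. P = [[3, 4, 6]].
Insert 8: appended to row 1. P = [[3, 4, 6, 8]].
Insert 2: 2 bumps 3 from row 1; 3 starts row 2. P = [[2, 4, 6, 8], [3]].
Insert 1: 1 bumps 2 from row 1; 2 bumps 3 from row 2; 3 starts row 3. P = [[1, 4, 6, 8], [2], [3]].
Insert 5: 5 bumps 6 from row 1; 6 appends to row 2. P = [[1, 4, 5, 8], [2, 6], [3]].
Insert 7: 7 bumps 8 from row 1; 8 appends to row 2. P = [[1, 4, 5, 7], [2, 6, 8], [3]].

So P = [[1, 4, 5, 7], [2, 6, 8], [3]].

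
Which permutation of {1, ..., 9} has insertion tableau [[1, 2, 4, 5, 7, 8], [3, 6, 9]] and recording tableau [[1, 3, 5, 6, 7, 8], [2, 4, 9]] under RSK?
Reverse the RSK construction: for i from n down to 1, find the cell of Q containing i, remove the entry at that cell from P, and reverse-bump it up through P; the value ejected from row 1 is w(i).

Step i=9: Q has 9 at row 2, column 3; remove 9 from row 2 of P and reverse-bump: 9 enters row 1 and ejects 8. So w(9) = 8. P is now [[1, 2, 4, 5, 7, 9], [3, 6]].
Step i=8: Q has 8 at row 1, column 6; remove that cell from P, ejecting 9. So w(8) = 9. P is now [[1, 2, 4, 5, 7], [3, 6]].
Step i=7: Q has 7 at row 1, column 5; remove that cell from P, ejecting 7. So w(7) = 7. P is now [[1, 2, 4, 5], [3, 6]].
Step i=6: Q has 6 at row 1, column 4; remove that cell from P, ejecting 5. So w(6) = 5. P is now [[1, 2, 4], [3, 6]].
Step i=5: Q has 5 at row 1, column 3; remove that cell from P, ejecting 4. So w(5) = 4. P is now [[1, 2], [3, 6]].
Step i=4: Q has 4 at row 2, column 2; remove 6 from row 2 of P and reverse-bump: 6 enters row 1 and ejects 2. So w(4) = 2. P is now [[1, 6], [3]].
Step i=3: Q has 3 at row 1, column 2; remove that cell from P, ejecting 6. So w(3) = 6. P is now [[1], [3]].
Step i=2: Q has 2 at row 2, column 1; remove 3 from row 2 of P and reverse-bump: 3 enters row 1 and ejects 1. So w(2) = 1. P is now [[3]].
Step i=1: Q has 1 at row 1, column 1; remove that cell from P, ejecting 3. So w(1) = 3. P is now [].

So w = 3 1 6 2 4 5 7 9 8.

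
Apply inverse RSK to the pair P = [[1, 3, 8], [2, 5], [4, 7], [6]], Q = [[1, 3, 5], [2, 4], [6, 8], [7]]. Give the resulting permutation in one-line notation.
Reverse the RSK construction: for i from n down to 1, find the cell of Q containing i, remove the entry at that cell from P, and reverse-bump it up through P; the value ejected from row 1 is w(i).

Step i=8: Q has 8 at row 3, column 2; remove 7 from row 3 of P and reverse-bump: 7 enters row 2 and ejects 5; 5 enters row 1 and ejects 3. So w(8) = 3. P is now [[1, 5, 8], [2, 7], [4], [6]].
Step i=7: Q has 7 at row 4, column 1; remove 6 from row 4 of P and reverse-bump: 6 enters row 3 and ejects 4; 4 enters row 2 and ejects 2; 2 enters row 1 and ejects 1. So w(7) = 1. P is now [[2, 5, 8], [4, 7], [6]].
Step i=6: Q has 6 at row 3, column 1; remove 6 from row 3 of P and reverse-bump: 6 enters row 2 and ejects 4; 4 enters row 1 and ejects 2. So w(6) = 2. P is now [[4, 5, 8], [6, 7]].
Step i=5: Q has 5 at row 1, column 3; remove that cell from P, ejecting 8. So w(5) = 8. P is now [[4, 5], [6, 7]].
Step i=4: Q has 4 at row 2, column 2; remove 7 from row 2 of P and reverse-bump: 7 enters row 1 and ejects 5. So w(4) = 5. P is now [[4, 7], [6]].
Step i=3: Q has 3 at row 1, column 2; remove that cell from P, ejecting 7. So w(3) = 7. P is now [[4], [6]].
Step i=2: Q has 2 at row 2, column 1; remove 6 from row 2 of P and reverse-bump: 6 enters row 1 and ejects 4. So w(2) = 4. P is now [[6]].
Step i=1: Q has 1 at row 1, column 1; remove that cell from P, ejecting 6. So w(1) = 6. P is now [].

So w = 6 4 7 5 8 2 1 3.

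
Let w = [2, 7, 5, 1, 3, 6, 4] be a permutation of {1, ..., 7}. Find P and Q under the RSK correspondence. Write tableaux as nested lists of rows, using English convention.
P = [[1, 3, 4], [2, 5, 6], [7]], Q = [[1, 2, 6], [3, 5, 7], [4]]

Insert each entry of the permutation into P by Schensted row insertion, recording in Q the position of each new cell.

Insert 2: appended to row 1. P = [[2]].
Insert 7: appended to row 1. P = [[2, 7]].
Insert 5: 5 bumps 7 from row 1; 7 starts row 2. P = [[2, 5], [7]].
Insert 1: 1 bumps 2 from row 1; 2 bumps 7 from row 2; 7 starts row 3. P = [[1, 5], [2], [7]].
Insert 3: 3 bumps 5 from row 1; 5 appends to row 2. P = [[1, 3], [2, 5], [7]].
Insert 6: appended to row 1. P = [[1, 3, 6], [2, 5], [7]].
Insert 4: 4 bumps 6 from row 1; 6 appends to row 2. P = [[1, 3, 4], [2, 5, 6], [7]].

So P = [[1, 3, 4], [2, 5, 6], [7]], Q = [[1, 2, 6], [3, 5, 7], [4]].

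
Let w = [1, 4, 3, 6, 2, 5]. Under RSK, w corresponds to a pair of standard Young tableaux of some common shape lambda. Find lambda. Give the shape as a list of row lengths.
[3, 2, 1]

RSK row insertion gives P = [[1, 2, 5], [3, 6], [4]], which has shape [3, 2, 1].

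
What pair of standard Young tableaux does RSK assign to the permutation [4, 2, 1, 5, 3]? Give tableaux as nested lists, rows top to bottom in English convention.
P = [[1, 3], [2, 5], [4]], Q = [[1, 4], [2, 5], [3]]

Insert each entry of the permutation into P by Schensted row insertion, recording in Q the position of each new cell.

Insert 4: appended to row 1. P = [[4]].
Insert 2: 2 bumps 4 from row 1; 4 starts row 2. P = [[2], [4]].
Insert 1: 1 bumps 2 from row 1; 2 bumps 4 from row 2; 4 starts row 3. P = [[1], [2], [4]].
Insert 5: appended to row 1. P = [[1, 5], [2], [4]].
Insert 3: 3 bumps 5 from row 1; 5 appends to row 2. P = [[1, 3], [2, 5], [4]].

So P = [[1, 3], [2, 5], [4]], Q = [[1, 4], [2, 5], [3]].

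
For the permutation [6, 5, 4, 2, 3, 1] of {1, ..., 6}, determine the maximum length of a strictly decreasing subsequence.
5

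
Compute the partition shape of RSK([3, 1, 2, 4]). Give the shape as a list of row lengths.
Row-insert each entry into an empty tableau.

After inserting 3: P = [[3]].
After inserting 1: P = [[1], [3]].
After inserting 2: P = [[1, 2], [3]].
After inserting 4: P = [[1, 2, 4], [3]].

The final insertion tableau P = [[1, 2, 4], [3]] has shape [3, 1].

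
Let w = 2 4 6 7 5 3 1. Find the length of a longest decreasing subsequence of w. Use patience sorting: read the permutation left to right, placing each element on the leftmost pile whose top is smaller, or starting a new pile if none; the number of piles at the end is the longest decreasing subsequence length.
4

2: new pile. tops = [2]
4: onto pile 1 (replacing 2). tops = [4]
6: onto pile 1 (replacing 4). tops = [6]
7: onto pile 1 (replacing 6). tops = [7]
5: new pile. tops = [7, 5]
3: new pile. tops = [7, 5, 3]
1: new pile. tops = [7, 5, 3, 1]

4 piles, so the longest decreasing subsequence has length 4.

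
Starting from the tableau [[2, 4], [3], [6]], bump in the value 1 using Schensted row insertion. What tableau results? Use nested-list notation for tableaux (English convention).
[[1, 4], [2], [3], [6]]

In row 1, 1 replaces 2 (the leftmost entry greater than 1); 2 is bumped to row 2. In row 2, 2 replaces 3 (the leftmost entry greater than 2); 3 is bumped to row 3. In row 3, 3 replaces 6 (the leftmost entry greater than 3); 6 is bumped to row 4. 6 starts a new row 4. The new tableau is [[1, 4], [2], [3], [6]].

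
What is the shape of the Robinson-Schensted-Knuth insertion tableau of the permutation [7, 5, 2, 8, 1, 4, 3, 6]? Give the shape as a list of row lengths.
Row-insert each entry into an empty tableau.

After inserting 7: P = [[7]].
After inserting 5: P = [[5], [7]].
After inserting 2: P = [[2], [5], [7]].
After inserting 8: P = [[2, 8], [5], [7]].
After inserting 1: P = [[1, 8], [2], [5], [7]].
After inserting 4: P = [[1, 4], [2, 8], [5], [7]].
After inserting 3: P = [[1, 3], [2, 4], [5, 8], [7]].
After inserting 6: P = [[1, 3, 6], [2, 4], [5, 8], [7]].

The final insertion tableau P = [[1, 3, 6], [2, 4], [5, 8], [7]] has shape [3, 2, 2, 1].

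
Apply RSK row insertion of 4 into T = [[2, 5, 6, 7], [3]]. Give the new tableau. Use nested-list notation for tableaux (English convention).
In row 1, 4 replaces 5 (the leftmost entry greater than 4); 5 is bumped to row 2. 5 is appended to row 2. The new tableau is [[2, 4, 6, 7], [3, 5]].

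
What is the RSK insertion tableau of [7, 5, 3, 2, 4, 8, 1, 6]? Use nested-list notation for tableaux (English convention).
P = [[1, 4, 6], [2, 8], [3], [5], [7]]

Insert 7: appended to row 1. P = [[7]].
Insert 5: 5 bumps 7 from row 1; 7 starts row 2. P = [[5], [7]].
Insert 3: 3 bumps 5 from row 1; 5 bumps 7 from row 2; 7 starts row 3. P = [[3], [5], [7]].
Insert 2: 2 bumps 3 from row 1; 3 bumps 5 from row 2; 5 bumps 7 from row 3; 7 starts row 4. P = [[2], [3], [5], [7]].
Insert 4: appended to row 1. P = [[2, 4], [3], [5], [7]].
Insert 8: appended to row 1. P = [[2, 4, 8], [3], [5], [7]].
Insert 1: 1 bumps 2 from row 1; 2 bumps 3 from row 2; 3 bumps 5 from row 3; 5 bumps 7 from row 4; 7 starts row 5. P = [[1, 4, 8], [2], [3], [5], [7]].
Insert 6: 6 bumps 8 from row 1; 8 appends to row 2. P = [[1, 4, 6], [2, 8], [3], [5], [7]].

So P = [[1, 4, 6], [2, 8], [3], [5], [7]].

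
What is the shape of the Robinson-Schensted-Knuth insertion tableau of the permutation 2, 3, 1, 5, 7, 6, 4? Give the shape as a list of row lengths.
[4, 2, 1]

Row-insert each entry into an empty tableau.

After inserting 2: P = [[2]].
After inserting 3: P = [[2, 3]].
After inserting 1: P = [[1, 3], [2]].
After inserting 5: P = [[1, 3, 5], [2]].
After inserting 7: P = [[1, 3, 5, 7], [2]].
After inserting 6: P = [[1, 3, 5, 6], [2, 7]].
After inserting 4: P = [[1, 3, 4, 6], [2, 5], [7]].

The final insertion tableau P = [[1, 3, 4, 6], [2, 5], [7]] has shape [4, 2, 1].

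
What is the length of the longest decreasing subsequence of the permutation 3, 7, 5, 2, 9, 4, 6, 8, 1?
4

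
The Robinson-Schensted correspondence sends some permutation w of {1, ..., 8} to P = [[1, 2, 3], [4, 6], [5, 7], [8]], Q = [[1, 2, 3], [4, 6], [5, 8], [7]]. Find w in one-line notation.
Reverse the RSK construction: for i from n down to 1, find the cell of Q containing i, remove the entry at that cell from P, and reverse-bump it up through P; the value ejected from row 1 is w(i).

Step i=8: Q has 8 at row 3, column 2; remove 7 from row 3 of P and reverse-bump: 7 enters row 2 and ejects 6; 6 enters row 1 and ejects 3. So w(8) = 3. P is now [[1, 2, 6], [4, 7], [5], [8]].
Step i=7: Q has 7 at row 4, column 1; remove 8 from row 4 of P and reverse-bump: 8 enters row 3 and ejects 5; 5 enters row 2 and ejects 4; 4 enters row 1 and ejects 2. So w(7) = 2. P is now [[1, 4, 6], [5, 7], [8]].
Step i=6: Q has 6 at row 2, column 2; remove 7 from row 2 of P and reverse-bump: 7 enters row 1 and ejects 6. So w(6) = 6. P is now [[1, 4, 7], [5], [8]].
Step i=5: Q has 5 at row 3, column 1; remove 8 from row 3 of P and reverse-bump: 8 enters row 2 and ejects 5; 5 enters row 1 and ejects 4. So w(5) = 4. P is now [[1, 5, 7], [8]].
Step i=4: Q has 4 at row 2, column 1; remove 8 from row 2 of P and reverse-bump: 8 enters row 1 and ejects 7. So w(4) = 7. P is now [[1, 5, 8]].
Step i=3: Q has 3 at row 1, column 3; remove that cell from P, ejecting 8. So w(3) = 8. P is now [[1, 5]].
Step i=2: Q has 2 at row 1, column 2; remove that cell from P, ejecting 5. So w(2) = 5. P is now [[1]].
Step i=1: Q has 1 at row 1, column 1; remove that cell from P, ejecting 1. So w(1) = 1. P is now [].

So w = 1 5 8 7 4 6 2 3.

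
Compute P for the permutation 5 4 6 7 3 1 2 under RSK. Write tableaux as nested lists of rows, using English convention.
P = [[1, 2, 7], [3, 6], [4], [5]]

Insert 5: appended to row 1. P = [[5]].
Insert 4: 4 bumps 5 from row 1; 5 starts row 2. P = [[4], [5]].
Insert 6: appended to row 1. P = [[4, 6], [5]].
Insert 7: appended to row 1. P = [[4, 6, 7], [5]].
Insert 3: 3 bumps 4 from row 1; 4 bumps 5 from row 2; 5 starts row 3. P = [[3, 6, 7], [4], [5]].
Insert 1: 1 bumps 3 from row 1; 3 bumps 4 from row 2; 4 bumps 5 from row 3; 5 starts row 4. P = [[1, 6, 7], [3], [4], [5]].
Insert 2: 2 bumps 6 from row 1; 6 appends to row 2. P = [[1, 2, 7], [3, 6], [4], [5]].

So P = [[1, 2, 7], [3, 6], [4], [5]].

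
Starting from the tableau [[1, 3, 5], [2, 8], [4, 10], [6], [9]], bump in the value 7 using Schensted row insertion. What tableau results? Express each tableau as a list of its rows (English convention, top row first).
[[1, 3, 5, 7], [2, 8], [4, 10], [6], [9]]

7 is larger than every entry of row 1, so it is appended to row 1. The new tableau is [[1, 3, 5, 7], [2, 8], [4, 10], [6], [9]].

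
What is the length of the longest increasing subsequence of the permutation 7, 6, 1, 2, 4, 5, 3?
4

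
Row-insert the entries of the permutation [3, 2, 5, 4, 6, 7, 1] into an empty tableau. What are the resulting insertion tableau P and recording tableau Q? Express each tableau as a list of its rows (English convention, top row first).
Insert each entry of the permutation into P by Schensted row insertion, recording in Q the position of each new cell.

Insert 3: appended to row 1. P = [[3]].
Insert 2: 2 bumps 3 from row 1; 3 starts row 2. P = [[2], [3]].
Insert 5: appended to row 1. P = [[2, 5], [3]].
Insert 4: 4 bumps 5 from row 1; 5 appends to row 2. P = [[2, 4], [3, 5]].
Insert 6: appended to row 1. P = [[2, 4, 6], [3, 5]].
Insert 7: appended to row 1. P = [[2, 4, 6, 7], [3, 5]].
Insert 1: 1 bumps 2 from row 1; 2 bumps 3 from row 2; 3 starts row 3. P = [[1, 4, 6, 7], [2, 5], [3]].

So P = [[1, 4, 6, 7], [2, 5], [3]], Q = [[1, 3, 5, 6], [2, 4], [7]].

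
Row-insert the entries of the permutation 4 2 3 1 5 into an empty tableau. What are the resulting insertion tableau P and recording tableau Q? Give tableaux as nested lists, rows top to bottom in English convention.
Insert each entry of the permutation into P by Schensted row insertion, recording in Q the position of each new cell.

Insert 4: appended to row 1. P = [[4]].
Insert 2: 2 bumps 4 from row 1; 4 starts row 2. P = [[2], [4]].
Insert 3: appended to row 1. P = [[2, 3], [4]].
Insert 1: 1 bumps 2 from row 1; 2 bumps 4 from row 2; 4 starts row 3. P = [[1, 3], [2], [4]].
Insert 5: appended to row 1. P = [[1, 3, 5], [2], [4]].

So P = [[1, 3, 5], [2], [4]], Q = [[1, 3, 5], [2], [4]].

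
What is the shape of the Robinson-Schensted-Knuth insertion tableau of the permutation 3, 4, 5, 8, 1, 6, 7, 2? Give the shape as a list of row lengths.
Row-insert each entry into an empty tableau.

After inserting 3: P = [[3]].
After inserting 4: P = [[3, 4]].
After inserting 5: P = [[3, 4, 5]].
After inserting 8: P = [[3, 4, 5, 8]].
After inserting 1: P = [[1, 4, 5, 8], [3]].
After inserting 6: P = [[1, 4, 5, 6], [3, 8]].
After inserting 7: P = [[1, 4, 5, 6, 7], [3, 8]].
After inserting 2: P = [[1, 2, 5, 6, 7], [3, 4], [8]].

The final insertion tableau P = [[1, 2, 5, 6, 7], [3, 4], [8]] has shape [5, 2, 1].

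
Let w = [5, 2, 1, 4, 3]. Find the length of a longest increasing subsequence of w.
2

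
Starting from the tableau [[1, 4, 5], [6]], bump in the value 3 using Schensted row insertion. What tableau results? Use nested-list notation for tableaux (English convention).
[[1, 3, 5], [4], [6]]

In row 1, 3 replaces 4 (the leftmost entry greater than 3); 4 is bumped to row 2. In row 2, 4 replaces 6 (the leftmost entry greater than 4); 6 is bumped to row 3. 6 starts a new row 3. The new tableau is [[1, 3, 5], [4], [6]].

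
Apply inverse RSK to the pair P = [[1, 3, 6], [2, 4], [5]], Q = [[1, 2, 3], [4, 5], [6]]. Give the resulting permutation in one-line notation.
Reverse the RSK construction: for i from n down to 1, find the cell of Q containing i, remove the entry at that cell from P, and reverse-bump it up through P; the value ejected from row 1 is w(i).

Step i=6: Q has 6 at row 3, column 1; remove 5 from row 3 of P and reverse-bump: 5 enters row 2 and ejects 4; 4 enters row 1 and ejects 3. So w(6) = 3. P is now [[1, 4, 6], [2, 5]].
Step i=5: Q has 5 at row 2, column 2; remove 5 from row 2 of P and reverse-bump: 5 enters row 1 and ejects 4. So w(5) = 4. P is now [[1, 5, 6], [2]].
Step i=4: Q has 4 at row 2, column 1; remove 2 from row 2 of P and reverse-bump: 2 enters row 1 and ejects 1. So w(4) = 1. P is now [[2, 5, 6]].
Step i=3: Q has 3 at row 1, column 3; remove that cell from P, ejecting 6. So w(3) = 6. P is now [[2, 5]].
Step i=2: Q has 2 at row 1, column 2; remove that cell from P, ejecting 5. So w(2) = 5. P is now [[2]].
Step i=1: Q has 1 at row 1, column 1; remove that cell from P, ejecting 2. So w(1) = 2. P is now [].

So w = 2 5 6 1 4 3.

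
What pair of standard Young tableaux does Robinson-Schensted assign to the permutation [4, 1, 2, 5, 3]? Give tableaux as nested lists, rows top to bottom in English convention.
Insert each entry of the permutation into P by Schensted row insertion, recording in Q the position of each new cell.

Insert 4: appended to row 1. P = [[4]].
Insert 1: 1 bumps 4 from row 1; 4 starts row 2. P = [[1], [4]].
Insert 2: appended to row 1. P = [[1, 2], [4]].
Insert 5: appended to row 1. P = [[1, 2, 5], [4]].
Insert 3: 3 bumps 5 from row 1; 5 appends to row 2. P = [[1, 2, 3], [4, 5]].

So P = [[1, 2, 3], [4, 5]], Q = [[1, 3, 4], [2, 5]].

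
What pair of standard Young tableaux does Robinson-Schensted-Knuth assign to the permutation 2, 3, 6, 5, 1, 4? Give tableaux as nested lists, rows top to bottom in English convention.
P = [[1, 3, 4], [2, 5], [6]], Q = [[1, 2, 3], [4, 6], [5]]

Insert each entry of the permutation into P by Schensted row insertion, recording in Q the position of each new cell.

Insert 2: appended to row 1. P = [[2]], Q = [[1]].
Insert 3: appended to row 1. P = [[2, 3]], Q = [[1, 2]].
Insert 6: appended to row 1. P = [[2, 3, 6]], Q = [[1, 2, 3]].
Insert 5: 5 bumps 6 from row 1; 6 starts row 2. P = [[2, 3, 5], [6]], Q = [[1, 2, 3], [4]].
Insert 1: 1 bumps 2 from row 1; 2 bumps 6 from row 2; 6 starts row 3. P = [[1, 3, 5], [2], [6]], Q = [[1, 2, 3], [4], [5]].
Insert 4: 4 bumps 5 from row 1; 5 appends to row 2. P = [[1, 3, 4], [2, 5], [6]], Q = [[1, 2, 3], [4, 6], [5]].

So P = [[1, 3, 4], [2, 5], [6]], Q = [[1, 2, 3], [4, 6], [5]].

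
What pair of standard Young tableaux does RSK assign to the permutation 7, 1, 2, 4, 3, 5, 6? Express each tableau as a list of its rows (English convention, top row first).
P = [[1, 2, 3, 5, 6], [4], [7]], Q = [[1, 3, 4, 6, 7], [2], [5]]

Insert each entry of the permutation into P by Schensted row insertion, recording in Q the position of each new cell.

After inserting 7: P = [[7]].
After inserting 1: P = [[1], [7]].
After inserting 2: P = [[1, 2], [7]].
After inserting 4: P = [[1, 2, 4], [7]].
After inserting 3: P = [[1, 2, 3], [4], [7]].
After inserting 5: P = [[1, 2, 3, 5], [4], [7]].
After inserting 6: P = [[1, 2, 3, 5, 6], [4], [7]].

So P = [[1, 2, 3, 5, 6], [4], [7]], Q = [[1, 3, 4, 6, 7], [2], [5]].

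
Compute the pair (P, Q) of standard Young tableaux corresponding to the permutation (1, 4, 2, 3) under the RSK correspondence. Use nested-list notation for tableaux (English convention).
Insert each entry of the permutation into P by Schensted row insertion, recording in Q the position of each new cell.

Insert 1: appended to row 1. P = [[1]].
Insert 4: appended to row 1. P = [[1, 4]].
Insert 2: 2 bumps 4 from row 1; 4 starts row 2. P = [[1, 2], [4]].
Insert 3: appended to row 1. P = [[1, 2, 3], [4]].

So P = [[1, 2, 3], [4]], Q = [[1, 2, 4], [3]].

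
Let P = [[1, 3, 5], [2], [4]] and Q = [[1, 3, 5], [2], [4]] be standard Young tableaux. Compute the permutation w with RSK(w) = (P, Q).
Reverse RSK: for i = n, n-1, ..., 1, locate i in Q, remove the corresponding corner cell from P, and reverse-bump its entry up through P; the value ejected from row 1 is w(i).

So w = 4 2 3 1 5.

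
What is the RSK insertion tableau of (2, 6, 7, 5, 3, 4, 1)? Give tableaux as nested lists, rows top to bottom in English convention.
After inserting 2: P = [[2]].
After inserting 6: P = [[2, 6]].
After inserting 7: P = [[2, 6, 7]].
After inserting 5: P = [[2, 5, 7], [6]].
After inserting 3: P = [[2, 3, 7], [5], [6]].
After inserting 4: P = [[2, 3, 4], [5, 7], [6]].
After inserting 1: P = [[1, 3, 4], [2, 7], [5], [6]].

So P = [[1, 3, 4], [2, 7], [5], [6]].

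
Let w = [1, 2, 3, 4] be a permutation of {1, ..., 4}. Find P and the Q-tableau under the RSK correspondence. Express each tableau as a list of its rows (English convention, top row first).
Insert each entry of the permutation into P by Schensted row insertion, recording in Q the position of each new cell.

After inserting 1: P = [[1]].
After inserting 2: P = [[1, 2]].
After inserting 3: P = [[1, 2, 3]].
After inserting 4: P = [[1, 2, 3, 4]].

So P = [[1, 2, 3, 4]], Q = [[1, 2, 3, 4]].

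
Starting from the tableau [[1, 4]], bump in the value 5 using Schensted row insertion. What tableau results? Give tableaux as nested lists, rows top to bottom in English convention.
5 is larger than every entry of row 1, so it is appended to row 1. The new tableau is [[1, 4, 5]].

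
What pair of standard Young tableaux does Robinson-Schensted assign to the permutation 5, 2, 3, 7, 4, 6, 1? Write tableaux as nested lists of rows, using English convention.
Insert each entry of the permutation into P by Schensted row insertion, recording in Q the position of each new cell.

Insert 5: appended to row 1. P = [[5]].
Insert 2: 2 bumps 5 from row 1; 5 starts row 2. P = [[2], [5]].
Insert 3: appended to row 1. P = [[2, 3], [5]].
Insert 7: appended to row 1. P = [[2, 3, 7], [5]].
Insert 4: 4 bumps 7 from row 1; 7 appends to row 2. P = [[2, 3, 4], [5, 7]].
Insert 6: appended to row 1. P = [[2, 3, 4, 6], [5, 7]].
Insert 1: 1 bumps 2 from row 1; 2 bumps 5 from row 2; 5 starts row 3. P = [[1, 3, 4, 6], [2, 7], [5]].

So P = [[1, 3, 4, 6], [2, 7], [5]], Q = [[1, 3, 4, 6], [2, 5], [7]].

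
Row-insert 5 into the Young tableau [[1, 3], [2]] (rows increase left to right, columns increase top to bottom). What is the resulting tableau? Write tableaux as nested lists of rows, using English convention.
5 is larger than every entry of row 1, so it is appended to row 1. The new tableau is [[1, 3, 5], [2]].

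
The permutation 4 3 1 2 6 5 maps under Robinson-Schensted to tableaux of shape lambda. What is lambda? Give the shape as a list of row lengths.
[3, 2, 1]

Row-insert each entry into an empty tableau.

After inserting 4: P = [[4]].
After inserting 3: P = [[3], [4]].
After inserting 1: P = [[1], [3], [4]].
After inserting 2: P = [[1, 2], [3], [4]].
After inserting 6: P = [[1, 2, 6], [3], [4]].
After inserting 5: P = [[1, 2, 5], [3, 6], [4]].

The final insertion tableau P = [[1, 2, 5], [3, 6], [4]] has shape [3, 2, 1].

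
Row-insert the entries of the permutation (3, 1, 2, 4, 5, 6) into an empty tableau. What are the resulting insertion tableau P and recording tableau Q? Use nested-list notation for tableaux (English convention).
Insert each entry of the permutation into P by Schensted row insertion, recording in Q the position of each new cell.

After inserting 3: P = [[3]].
After inserting 1: P = [[1], [3]].
After inserting 2: P = [[1, 2], [3]].
After inserting 4: P = [[1, 2, 4], [3]].
After inserting 5: P = [[1, 2, 4, 5], [3]].
After inserting 6: P = [[1, 2, 4, 5, 6], [3]].

So P = [[1, 2, 4, 5, 6], [3]], Q = [[1, 3, 4, 5, 6], [2]].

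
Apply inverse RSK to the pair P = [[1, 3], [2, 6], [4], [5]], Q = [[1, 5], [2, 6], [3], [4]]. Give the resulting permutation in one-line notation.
Reverse the RSK construction: for i from n down to 1, find the cell of Q containing i, remove the entry at that cell from P, and reverse-bump it up through P; the value ejected from row 1 is w(i).

Step i=6: Q has 6 at row 2, column 2; remove 6 from row 2 of P and reverse-bump: 6 enters row 1 and ejects 3. So w(6) = 3. P is now [[1, 6], [2], [4], [5]].
Step i=5: Q has 5 at row 1, column 2; remove that cell from P, ejecting 6. So w(5) = 6. P is now [[1], [2], [4], [5]].
Step i=4: Q has 4 at row 4, column 1; remove 5 from row 4 of P and reverse-bump: 5 enters row 3 and ejects 4; 4 enters row 2 and ejects 2; 2 enters row 1 and ejects 1. So w(4) = 1. P is now [[2], [4], [5]].
Step i=3: Q has 3 at row 3, column 1; remove 5 from row 3 of P and reverse-bump: 5 enters row 2 and ejects 4; 4 enters row 1 and ejects 2. So w(3) = 2. P is now [[4], [5]].
Step i=2: Q has 2 at row 2, column 1; remove 5 from row 2 of P and reverse-bump: 5 enters row 1 and ejects 4. So w(2) = 4. P is now [[5]].
Step i=1: Q has 1 at row 1, column 1; remove that cell from P, ejecting 5. So w(1) = 5. P is now [].

So w = 5 4 2 1 6 3.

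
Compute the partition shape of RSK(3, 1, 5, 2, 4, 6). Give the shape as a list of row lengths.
Row-insert each entry into an empty tableau.

After inserting 3: P = [[3]].
After inserting 1: P = [[1], [3]].
After inserting 5: P = [[1, 5], [3]].
After inserting 2: P = [[1, 2], [3, 5]].
After inserting 4: P = [[1, 2, 4], [3, 5]].
After inserting 6: P = [[1, 2, 4, 6], [3, 5]].

The final insertion tableau P = [[1, 2, 4, 6], [3, 5]] has shape [4, 2].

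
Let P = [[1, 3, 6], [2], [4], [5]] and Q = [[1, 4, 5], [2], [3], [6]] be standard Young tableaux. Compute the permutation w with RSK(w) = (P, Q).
Reverse the RSK construction: for i from n down to 1, find the cell of Q containing i, remove the entry at that cell from P, and reverse-bump it up through P; the value ejected from row 1 is w(i).

Step i=6: Q has 6 at row 4, column 1; remove 5 from row 4 of P and reverse-bump: 5 enters row 3 and ejects 4; 4 enters row 2 and ejects 2; 2 enters row 1 and ejects 1. So w(6) = 1. P is now [[2, 3, 6], [4], [5]].
Step i=5: Q has 5 at row 1, column 3; remove that cell from P, ejecting 6. So w(5) = 6. P is now [[2, 3], [4], [5]].
Step i=4: Q has 4 at row 1, column 2; remove that cell from P, ejecting 3. So w(4) = 3. P is now [[2], [4], [5]].
Step i=3: Q has 3 at row 3, column 1; remove 5 from row 3 of P and reverse-bump: 5 enters row 2 and ejects 4; 4 enters row 1 and ejects 2. So w(3) = 2. P is now [[4], [5]].
Step i=2: Q has 2 at row 2, column 1; remove 5 from row 2 of P and reverse-bump: 5 enters row 1 and ejects 4. So w(2) = 4. P is now [[5]].
Step i=1: Q has 1 at row 1, column 1; remove that cell from P, ejecting 5. So w(1) = 5. P is now [].

So w = 5 4 2 3 6 1.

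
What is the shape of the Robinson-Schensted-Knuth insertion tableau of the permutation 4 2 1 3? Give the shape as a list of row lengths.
Row-insert each entry into an empty tableau.

After inserting 4: P = [[4]].
After inserting 2: P = [[2], [4]].
After inserting 1: P = [[1], [2], [4]].
After inserting 3: P = [[1, 3], [2], [4]].

The final insertion tableau P = [[1, 3], [2], [4]] has shape [2, 1, 1].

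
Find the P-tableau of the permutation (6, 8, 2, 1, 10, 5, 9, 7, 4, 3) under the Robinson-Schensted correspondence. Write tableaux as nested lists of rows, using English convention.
After inserting 6: P = [[6]].
After inserting 8: P = [[6, 8]].
After inserting 2: P = [[2, 8], [6]].
After inserting 1: P = [[1, 8], [2], [6]].
After inserting 10: P = [[1, 8, 10], [2], [6]].
After inserting 5: P = [[1, 5, 10], [2, 8], [6]].
After inserting 9: P = [[1, 5, 9], [2, 8, 10], [6]].
After inserting 7: P = [[1, 5, 7], [2, 8, 9], [6, 10]].
After inserting 4: P = [[1, 4, 7], [2, 5, 9], [6, 8], [10]].
After inserting 3: P = [[1, 3, 7], [2, 4, 9], [5, 8], [6], [10]].

So P = [[1, 3, 7], [2, 4, 9], [5, 8], [6], [10]].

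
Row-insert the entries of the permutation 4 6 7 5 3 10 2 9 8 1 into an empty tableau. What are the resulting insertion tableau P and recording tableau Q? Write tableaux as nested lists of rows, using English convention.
P = [[1, 5, 7, 8], [2, 9], [3, 10], [4], [6]], Q = [[1, 2, 3, 6], [4, 8], [5, 9], [7], [10]]

Insert each entry of the permutation into P by Schensted row insertion, recording in Q the position of each new cell.

Insert 4: appended to row 1. P = [[4]].
Insert 6: appended to row 1. P = [[4, 6]].
Insert 7: appended to row 1. P = [[4, 6, 7]].
Insert 5: 5 bumps 6 from row 1; 6 starts row 2. P = [[4, 5, 7], [6]].
Insert 3: 3 bumps 4 from row 1; 4 bumps 6 from row 2; 6 starts row 3. P = [[3, 5, 7], [4], [6]].
Insert 10: appended to row 1. P = [[3, 5, 7, 10], [4], [6]].
Insert 2: 2 bumps 3 from row 1; 3 bumps 4 from row 2; 4 bumps 6 from row 3; 6 starts row 4. P = [[2, 5, 7, 10], [3], [4], [6]].
Insert 9: 9 bumps 10 from row 1; 10 appends to row 2. P = [[2, 5, 7, 9], [3, 10], [4], [6]].
Insert 8: 8 bumps 9 from row 1; 9 bumps 10 from row 2; 10 appends to row 3. P = [[2, 5, 7, 8], [3, 9], [4, 10], [6]].
Insert 1: 1 bumps 2 from row 1; 2 bumps 3 from row 2; 3 bumps 4 from row 3; 4 bumps 6 from row 4; 6 starts row 5. P = [[1, 5, 7, 8], [2, 9], [3, 10], [4], [6]].

So P = [[1, 5, 7, 8], [2, 9], [3, 10], [4], [6]], Q = [[1, 2, 3, 6], [4, 8], [5, 9], [7], [10]].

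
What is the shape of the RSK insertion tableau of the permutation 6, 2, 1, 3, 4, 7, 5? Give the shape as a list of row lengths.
[4, 2, 1]

Row-insert each entry into an empty tableau.

After inserting 6: P = [[6]].
After inserting 2: P = [[2], [6]].
After inserting 1: P = [[1], [2], [6]].
After inserting 3: P = [[1, 3], [2], [6]].
After inserting 4: P = [[1, 3, 4], [2], [6]].
After inserting 7: P = [[1, 3, 4, 7], [2], [6]].
After inserting 5: P = [[1, 3, 4, 5], [2, 7], [6]].

The final insertion tableau P = [[1, 3, 4, 5], [2, 7], [6]] has shape [4, 2, 1].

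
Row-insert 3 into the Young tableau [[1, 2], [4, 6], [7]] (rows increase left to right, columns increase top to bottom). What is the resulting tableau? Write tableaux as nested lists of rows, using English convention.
[[1, 2, 3], [4, 6], [7]]

3 is larger than every entry of row 1, so it is appended to row 1. The new tableau is [[1, 2, 3], [4, 6], [7]].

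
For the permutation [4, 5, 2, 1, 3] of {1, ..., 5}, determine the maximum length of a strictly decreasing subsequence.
3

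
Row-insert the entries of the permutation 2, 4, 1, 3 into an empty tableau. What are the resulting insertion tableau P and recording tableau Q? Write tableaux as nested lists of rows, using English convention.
P = [[1, 3], [2, 4]], Q = [[1, 2], [3, 4]]

Insert each entry of the permutation into P by Schensted row insertion, recording in Q the position of each new cell.

Insert 2: appended to row 1. P = [[2]].
Insert 4: appended to row 1. P = [[2, 4]].
Insert 1: 1 bumps 2 from row 1; 2 starts row 2. P = [[1, 4], [2]].
Insert 3: 3 bumps 4 from row 1; 4 appends to row 2. P = [[1, 3], [2, 4]].

So P = [[1, 3], [2, 4]], Q = [[1, 2], [3, 4]].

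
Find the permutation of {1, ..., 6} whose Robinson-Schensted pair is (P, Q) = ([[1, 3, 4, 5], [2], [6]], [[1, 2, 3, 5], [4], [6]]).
Reverse RSK: for i = n, n-1, ..., 1, locate i in Q, remove the corresponding corner cell from P, and reverse-bump its entry up through P; the value ejected from row 1 is w(i).

So w = 2 3 6 4 5 1.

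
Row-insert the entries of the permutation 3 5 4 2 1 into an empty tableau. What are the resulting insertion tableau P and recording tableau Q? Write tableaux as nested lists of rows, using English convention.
P = [[1, 4], [2], [3], [5]], Q = [[1, 2], [3], [4], [5]]

Insert each entry of the permutation into P by Schensted row insertion, recording in Q the position of each new cell.

After inserting 3: P = [[3]].
After inserting 5: P = [[3, 5]].
After inserting 4: P = [[3, 4], [5]].
After inserting 2: P = [[2, 4], [3], [5]].
After inserting 1: P = [[1, 4], [2], [3], [5]].

So P = [[1, 4], [2], [3], [5]], Q = [[1, 2], [3], [4], [5]].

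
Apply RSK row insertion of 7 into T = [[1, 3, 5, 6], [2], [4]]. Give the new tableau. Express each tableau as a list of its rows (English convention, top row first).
7 is larger than every entry of row 1, so it is appended to row 1. The new tableau is [[1, 3, 5, 6, 7], [2], [4]].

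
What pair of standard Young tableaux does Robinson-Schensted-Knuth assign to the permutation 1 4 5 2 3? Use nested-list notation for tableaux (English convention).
P = [[1, 2, 3], [4, 5]], Q = [[1, 2, 3], [4, 5]]

Insert each entry of the permutation into P by Schensted row insertion, recording in Q the position of each new cell.

Insert 1: appended to row 1. P = [[1]].
Insert 4: appended to row 1. P = [[1, 4]].
Insert 5: appended to row 1. P = [[1, 4, 5]].
Insert 2: 2 bumps 4 from row 1; 4 starts row 2. P = [[1, 2, 5], [4]].
Insert 3: 3 bumps 5 from row 1; 5 appends to row 2. P = [[1, 2, 3], [4, 5]].

So P = [[1, 2, 3], [4, 5]], Q = [[1, 2, 3], [4, 5]].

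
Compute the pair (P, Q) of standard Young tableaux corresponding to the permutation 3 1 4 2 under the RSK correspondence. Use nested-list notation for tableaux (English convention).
P = [[1, 2], [3, 4]], Q = [[1, 3], [2, 4]]

Insert each entry of the permutation into P by Schensted row insertion, recording in Q the position of each new cell.

Insert 3: appended to row 1. P = [[3]].
Insert 1: 1 bumps 3 from row 1; 3 starts row 2. P = [[1], [3]].
Insert 4: appended to row 1. P = [[1, 4], [3]].
Insert 2: 2 bumps 4 from row 1; 4 appends to row 2. P = [[1, 2], [3, 4]].

So P = [[1, 2], [3, 4]], Q = [[1, 3], [2, 4]].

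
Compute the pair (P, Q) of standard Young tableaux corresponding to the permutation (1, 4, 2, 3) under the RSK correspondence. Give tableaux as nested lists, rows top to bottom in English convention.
P = [[1, 2, 3], [4]], Q = [[1, 2, 4], [3]]

Insert each entry of the permutation into P by Schensted row insertion, recording in Q the position of each new cell.

Insert 1: appended to row 1. P = [[1]].
Insert 4: appended to row 1. P = [[1, 4]].
Insert 2: 2 bumps 4 from row 1; 4 starts row 2. P = [[1, 2], [4]].
Insert 3: appended to row 1. P = [[1, 2, 3], [4]].

So P = [[1, 2, 3], [4]], Q = [[1, 2, 4], [3]].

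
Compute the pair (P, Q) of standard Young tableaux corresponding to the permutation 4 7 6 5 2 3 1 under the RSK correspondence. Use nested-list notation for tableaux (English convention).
P = [[1, 3], [2, 5], [4], [6], [7]], Q = [[1, 2], [3, 6], [4], [5], [7]]

Insert each entry of the permutation into P by Schensted row insertion, recording in Q the position of each new cell.

Insert 4: appended to row 1. P = [[4]], Q = [[1]].
Insert 7: appended to row 1. P = [[4, 7]], Q = [[1, 2]].
Insert 6: 6 bumps 7 from row 1; 7 starts row 2. P = [[4, 6], [7]], Q = [[1, 2], [3]].
Insert 5: 5 bumps 6 from row 1; 6 bumps 7 from row 2; 7 starts row 3. P = [[4, 5], [6], [7]], Q = [[1, 2], [3], [4]].
Insert 2: 2 bumps 4 from row 1; 4 bumps 6 from row 2; 6 bumps 7 from row 3; 7 starts row 4. P = [[2, 5], [4], [6], [7]], Q = [[1, 2], [3], [4], [5]].
Insert 3: 3 bumps 5 from row 1; 5 appends to row 2. P = [[2, 3], [4, 5], [6], [7]], Q = [[1, 2], [3, 6], [4], [5]].
Insert 1: 1 bumps 2 from row 1; 2 bumps 4 from row 2; 4 bumps 6 from row 3; 6 bumps 7 from row 4; 7 starts row 5. P = [[1, 3], [2, 5], [4], [6], [7]], Q = [[1, 2], [3, 6], [4], [5], [7]].

So P = [[1, 3], [2, 5], [4], [6], [7]], Q = [[1, 2], [3, 6], [4], [5], [7]].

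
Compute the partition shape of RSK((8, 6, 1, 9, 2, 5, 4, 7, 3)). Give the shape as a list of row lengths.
RSK row insertion gives P = [[1, 2, 3, 7], [4, 9], [5], [6], [8]], which has shape [4, 2, 1, 1, 1].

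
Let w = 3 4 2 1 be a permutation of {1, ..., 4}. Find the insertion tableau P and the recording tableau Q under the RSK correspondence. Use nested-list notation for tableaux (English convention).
Insert each entry of the permutation into P by Schensted row insertion, recording in Q the position of each new cell.

Insert 3: appended to row 1. P = [[3]], Q = [[1]].
Insert 4: appended to row 1. P = [[3, 4]], Q = [[1, 2]].
Insert 2: 2 bumps 3 from row 1; 3 starts row 2. P = [[2, 4], [3]], Q = [[1, 2], [3]].
Insert 1: 1 bumps 2 from row 1; 2 bumps 3 from row 2; 3 starts row 3. P = [[1, 4], [2], [3]], Q = [[1, 2], [3], [4]].

So P = [[1, 4], [2], [3]], Q = [[1, 2], [3], [4]].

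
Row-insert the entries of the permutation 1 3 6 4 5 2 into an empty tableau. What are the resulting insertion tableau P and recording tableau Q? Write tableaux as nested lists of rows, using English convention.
Insert each entry of the permutation into P by Schensted row insertion, recording in Q the position of each new cell.

Insert 1: appended to row 1. P = [[1]], Q = [[1]].
Insert 3: appended to row 1. P = [[1, 3]], Q = [[1, 2]].
Insert 6: appended to row 1. P = [[1, 3, 6]], Q = [[1, 2, 3]].
Insert 4: 4 bumps 6 from row 1; 6 starts row 2. P = [[1, 3, 4], [6]], Q = [[1, 2, 3], [4]].
Insert 5: appended to row 1. P = [[1, 3, 4, 5], [6]], Q = [[1, 2, 3, 5], [4]].
Insert 2: 2 bumps 3 from row 1; 3 bumps 6 from row 2; 6 starts row 3. P = [[1, 2, 4, 5], [3], [6]], Q = [[1, 2, 3, 5], [4], [6]].

So P = [[1, 2, 4, 5], [3], [6]], Q = [[1, 2, 3, 5], [4], [6]].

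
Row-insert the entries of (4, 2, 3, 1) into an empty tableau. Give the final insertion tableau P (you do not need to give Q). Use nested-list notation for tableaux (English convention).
P = [[1, 3], [2], [4]]

After inserting 4: P = [[4]].
After inserting 2: P = [[2], [4]].
After inserting 3: P = [[2, 3], [4]].
After inserting 1: P = [[1, 3], [2], [4]].

So P = [[1, 3], [2], [4]].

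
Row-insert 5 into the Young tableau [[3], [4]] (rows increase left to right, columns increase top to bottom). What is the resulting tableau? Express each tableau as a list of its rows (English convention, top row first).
[[3, 5], [4]]

5 is larger than every entry of row 1, so it is appended to row 1. The new tableau is [[3, 5], [4]].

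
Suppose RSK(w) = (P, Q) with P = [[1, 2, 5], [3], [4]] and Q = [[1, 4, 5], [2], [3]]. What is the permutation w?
4 3 1 2 5

Reverse the RSK construction: for i from n down to 1, find the cell of Q containing i, remove the entry at that cell from P, and reverse-bump it up through P; the value ejected from row 1 is w(i).

Step i=5: Q has 5 at row 1, column 3; remove that cell from P, ejecting 5. So w(5) = 5. P is now [[1, 2], [3], [4]].
Step i=4: Q has 4 at row 1, column 2; remove that cell from P, ejecting 2. So w(4) = 2. P is now [[1], [3], [4]].
Step i=3: Q has 3 at row 3, column 1; remove 4 from row 3 of P and reverse-bump: 4 enters row 2 and ejects 3; 3 enters row 1 and ejects 1. So w(3) = 1. P is now [[3], [4]].
Step i=2: Q has 2 at row 2, column 1; remove 4 from row 2 of P and reverse-bump: 4 enters row 1 and ejects 3. So w(2) = 3. P is now [[4]].
Step i=1: Q has 1 at row 1, column 1; remove that cell from P, ejecting 4. So w(1) = 4. P is now [].

So w = 4 3 1 2 5.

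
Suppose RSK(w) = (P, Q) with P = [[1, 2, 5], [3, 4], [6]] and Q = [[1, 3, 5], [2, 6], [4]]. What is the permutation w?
Reverse the RSK construction: for i from n down to 1, find the cell of Q containing i, remove the entry at that cell from P, and reverse-bump it up through P; the value ejected from row 1 is w(i).

Step i=6: Q has 6 at row 2, column 2; remove 4 from row 2 of P and reverse-bump: 4 enters row 1 and ejects 2. So w(6) = 2. P is now [[1, 4, 5], [3], [6]].
Step i=5: Q has 5 at row 1, column 3; remove that cell from P, ejecting 5. So w(5) = 5. P is now [[1, 4], [3], [6]].
Step i=4: Q has 4 at row 3, column 1; remove 6 from row 3 of P and reverse-bump: 6 enters row 2 and ejects 3; 3 enters row 1 and ejects 1. So w(4) = 1. P is now [[3, 4], [6]].
Step i=3: Q has 3 at row 1, column 2; remove that cell from P, ejecting 4. So w(3) = 4. P is now [[3], [6]].
Step i=2: Q has 2 at row 2, column 1; remove 6 from row 2 of P and reverse-bump: 6 enters row 1 and ejects 3. So w(2) = 3. P is now [[6]].
Step i=1: Q has 1 at row 1, column 1; remove that cell from P, ejecting 6. So w(1) = 6. P is now [].

So w = 6 3 4 1 5 2.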